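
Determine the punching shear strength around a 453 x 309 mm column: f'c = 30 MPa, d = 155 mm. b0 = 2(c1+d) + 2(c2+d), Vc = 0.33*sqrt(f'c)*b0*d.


b0 = 2*(453 + 155) + 2*(309 + 155) = 2144 mm
Vc = 0.33 * sqrt(30) * 2144 * 155 / 1000
= 600.66 kN

600.66


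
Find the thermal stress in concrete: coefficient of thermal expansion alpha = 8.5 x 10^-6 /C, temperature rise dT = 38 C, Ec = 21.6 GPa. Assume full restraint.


sigma = alpha * dT * Ec
= 8.5e-6 * 38 * 21.6 * 1000
= 6.977 MPa

6.977


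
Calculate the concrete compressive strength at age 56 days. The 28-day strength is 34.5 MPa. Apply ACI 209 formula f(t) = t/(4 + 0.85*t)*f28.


f(56) = 56 / (4 + 0.85 * 56) * 34.5
= 56 / 51.6 * 34.5
= 37.44 MPa

37.44


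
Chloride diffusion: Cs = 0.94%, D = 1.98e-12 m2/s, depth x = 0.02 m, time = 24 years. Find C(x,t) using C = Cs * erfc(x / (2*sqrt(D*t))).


t_seconds = 24 * 365.25 * 24 * 3600 = 757382400.0 s
arg = 0.02 / (2 * sqrt(1.98e-12 * 757382400.0))
= 0.2582
erfc(0.2582) = 0.715
C = 0.94 * 0.715 = 0.6721%

0.6721


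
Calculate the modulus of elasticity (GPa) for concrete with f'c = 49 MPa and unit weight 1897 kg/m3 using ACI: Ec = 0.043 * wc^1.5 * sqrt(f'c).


Ec = 0.043 * 1897^1.5 * sqrt(49) / 1000
= 24.87 GPa

24.87


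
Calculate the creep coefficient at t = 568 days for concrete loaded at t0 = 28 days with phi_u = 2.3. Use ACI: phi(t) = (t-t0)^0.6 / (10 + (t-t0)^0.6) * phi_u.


dt = 568 - 28 = 540
phi = 540^0.6 / (10 + 540^0.6) * 2.3
= 1.871

1.871


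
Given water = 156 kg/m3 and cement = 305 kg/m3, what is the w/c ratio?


w/c = water / cement
w/c = 156 / 305 = 0.511

0.511


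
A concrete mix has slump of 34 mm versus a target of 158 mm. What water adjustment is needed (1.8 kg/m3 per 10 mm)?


Difference = 158 - 34 = 124 mm
Water adjustment = 124 * 1.8 / 10 = 22.3 kg/m3

22.3


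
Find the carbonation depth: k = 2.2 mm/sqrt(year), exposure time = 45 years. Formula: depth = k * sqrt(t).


depth = k * sqrt(t)
= 2.2 * sqrt(45)
= 14.76 mm

14.76


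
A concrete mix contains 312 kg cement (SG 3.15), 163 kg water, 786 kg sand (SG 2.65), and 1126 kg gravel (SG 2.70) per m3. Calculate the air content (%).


Vol cement = 312 / (3.15 * 1000) = 0.099048 m3
Vol water = 163 / 1000 = 0.163 m3
Vol sand = 786 / (2.65 * 1000) = 0.296604 m3
Vol gravel = 1126 / (2.70 * 1000) = 0.417037 m3
Total solid + water volume = 0.975688 m3
Air = (1 - 0.975688) * 100 = 2.43%

2.43


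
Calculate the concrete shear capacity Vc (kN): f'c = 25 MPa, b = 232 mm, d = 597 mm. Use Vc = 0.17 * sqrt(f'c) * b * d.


Vc = 0.17 * sqrt(25) * 232 * 597 / 1000
= 117.73 kN

117.73


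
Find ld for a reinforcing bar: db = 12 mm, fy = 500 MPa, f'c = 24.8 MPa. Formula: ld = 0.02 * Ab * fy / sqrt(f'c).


Ab = pi * 12^2 / 4 = 113.097 mm2
ld = 0.02 * 113.097 * 500 / sqrt(24.8)
= 227.1 mm

227.1


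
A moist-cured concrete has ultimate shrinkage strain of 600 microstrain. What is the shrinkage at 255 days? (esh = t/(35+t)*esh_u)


esh(255) = 255 / (35 + 255) * 600
= 255 / 290 * 600
= 527.6 microstrain

527.6


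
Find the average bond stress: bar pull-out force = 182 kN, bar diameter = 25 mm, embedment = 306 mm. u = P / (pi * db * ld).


u = P / (pi * db * ld)
= 182 * 1000 / (pi * 25 * 306)
= 7.573 MPa

7.573


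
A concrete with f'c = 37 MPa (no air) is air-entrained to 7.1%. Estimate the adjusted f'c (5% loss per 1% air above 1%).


Strength loss = (7.1 - 1) * 5 = 30.5%
f'c = 37 * (1 - 30.5/100)
= 25.72 MPa

25.72


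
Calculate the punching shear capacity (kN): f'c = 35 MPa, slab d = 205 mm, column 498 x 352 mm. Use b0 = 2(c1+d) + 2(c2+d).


b0 = 2*(498 + 205) + 2*(352 + 205) = 2520 mm
Vc = 0.33 * sqrt(35) * 2520 * 205 / 1000
= 1008.56 kN

1008.56


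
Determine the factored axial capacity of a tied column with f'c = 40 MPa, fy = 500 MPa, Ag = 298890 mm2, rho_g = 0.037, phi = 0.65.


Ast = rho * Ag = 0.037 * 298890 = 11058.93 mm2
phi*Pn = 0.65 * 0.80 * (0.85 * 40 * (298890 - 11058.93) + 500 * 11058.93) / 1000
= 7964.18 kN

7964.18


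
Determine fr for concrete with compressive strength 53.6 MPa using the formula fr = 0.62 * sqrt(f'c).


fr = 0.62 * sqrt(53.6)
= 4.539 MPa

4.539


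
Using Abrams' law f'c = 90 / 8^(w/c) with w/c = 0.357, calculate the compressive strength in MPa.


f'c = 90 / 8^0.357
= 90 / 2.101
= 42.84 MPa

42.84


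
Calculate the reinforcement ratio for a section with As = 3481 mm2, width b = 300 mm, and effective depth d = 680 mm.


rho = As / (b * d)
= 3481 / (300 * 680)
= 0.0171

0.0171


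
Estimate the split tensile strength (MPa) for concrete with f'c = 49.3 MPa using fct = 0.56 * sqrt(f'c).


fct = 0.56 * sqrt(49.3)
= 0.56 * 7.021
= 3.932 MPa

3.932


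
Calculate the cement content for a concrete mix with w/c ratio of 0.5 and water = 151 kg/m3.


Cement = water / (w/c)
= 151 / 0.5
= 302.0 kg/m3

302.0


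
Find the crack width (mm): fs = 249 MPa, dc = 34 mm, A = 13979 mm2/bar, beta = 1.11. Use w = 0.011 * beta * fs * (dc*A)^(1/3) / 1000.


w = 0.011 * beta * fs * (dc * A)^(1/3) / 1000
= 0.011 * 1.11 * 249 * (34 * 13979)^(1/3) / 1000
= 0.237 mm

0.237


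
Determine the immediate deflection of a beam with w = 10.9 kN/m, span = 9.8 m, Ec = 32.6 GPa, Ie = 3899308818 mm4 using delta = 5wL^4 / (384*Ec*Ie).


Convert: L = 9.8 m = 9800 mm, Ec = 32.6 GPa = 32600 MPa
delta = 5 * 10.9 * 9800^4 / (384 * 32600 * 3899308818)
= 10.3 mm

10.3


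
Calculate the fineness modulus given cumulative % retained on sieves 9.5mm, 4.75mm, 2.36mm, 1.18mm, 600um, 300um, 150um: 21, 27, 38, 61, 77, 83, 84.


FM = sum(cumulative % retained) / 100
= 391 / 100
= 3.91

3.91


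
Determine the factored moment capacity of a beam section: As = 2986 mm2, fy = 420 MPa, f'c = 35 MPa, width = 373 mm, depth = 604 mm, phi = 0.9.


a = As * fy / (0.85 * f'c * b)
= 2986 * 420 / (0.85 * 35 * 373)
= 113.0169 mm
Mn = As * fy * (d - a/2) / 10^6
= 686.6201 kN-m
phi*Mn = 0.9 * 686.6201 = 617.96 kN-m

617.96


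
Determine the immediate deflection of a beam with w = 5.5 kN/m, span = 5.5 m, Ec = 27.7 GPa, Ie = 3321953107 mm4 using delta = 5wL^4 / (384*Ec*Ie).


Convert: L = 5.5 m = 5500 mm, Ec = 27.7 GPa = 27700 MPa
delta = 5 * 5.5 * 5500^4 / (384 * 27700 * 3321953107)
= 0.71 mm

0.71


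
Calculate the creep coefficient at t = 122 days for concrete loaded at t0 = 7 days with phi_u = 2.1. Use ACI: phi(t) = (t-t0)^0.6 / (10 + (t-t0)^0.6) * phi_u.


dt = 122 - 7 = 115
phi = 115^0.6 / (10 + 115^0.6) * 2.1
= 1.329

1.329


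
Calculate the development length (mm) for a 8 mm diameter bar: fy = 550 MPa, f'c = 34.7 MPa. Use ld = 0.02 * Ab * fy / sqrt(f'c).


Ab = pi * 8^2 / 4 = 50.265 mm2
ld = 0.02 * 50.265 * 550 / sqrt(34.7)
= 93.9 mm

93.9


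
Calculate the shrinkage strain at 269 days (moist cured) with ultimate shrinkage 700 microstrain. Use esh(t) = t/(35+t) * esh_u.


esh(269) = 269 / (35 + 269) * 700
= 269 / 304 * 700
= 619.4 microstrain

619.4


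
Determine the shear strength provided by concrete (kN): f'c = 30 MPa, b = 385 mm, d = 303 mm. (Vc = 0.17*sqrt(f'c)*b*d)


Vc = 0.17 * sqrt(30) * 385 * 303 / 1000
= 108.62 kN

108.62


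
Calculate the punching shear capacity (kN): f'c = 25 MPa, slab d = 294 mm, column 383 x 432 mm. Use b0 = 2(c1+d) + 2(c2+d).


b0 = 2*(383 + 294) + 2*(432 + 294) = 2806 mm
Vc = 0.33 * sqrt(25) * 2806 * 294 / 1000
= 1361.19 kN

1361.19


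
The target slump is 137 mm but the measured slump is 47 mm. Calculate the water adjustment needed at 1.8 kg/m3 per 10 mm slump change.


Difference = 137 - 47 = 90 mm
Water adjustment = 90 * 1.8 / 10 = 16.2 kg/m3

16.2


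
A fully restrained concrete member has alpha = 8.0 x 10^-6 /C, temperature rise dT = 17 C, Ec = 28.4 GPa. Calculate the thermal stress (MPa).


sigma = alpha * dT * Ec
= 8.0e-6 * 17 * 28.4 * 1000
= 3.862 MPa

3.862


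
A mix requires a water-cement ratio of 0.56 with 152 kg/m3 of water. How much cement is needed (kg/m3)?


Cement = water / (w/c)
= 152 / 0.56
= 271.4 kg/m3

271.4


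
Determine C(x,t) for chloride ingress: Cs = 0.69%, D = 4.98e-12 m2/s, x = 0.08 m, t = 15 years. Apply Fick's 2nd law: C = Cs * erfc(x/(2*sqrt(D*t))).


t_seconds = 15 * 365.25 * 24 * 3600 = 473364000.0 s
arg = 0.08 / (2 * sqrt(4.98e-12 * 473364000.0))
= 0.8238
erfc(0.8238) = 0.244
C = 0.69 * 0.244 = 0.1683%

0.1683


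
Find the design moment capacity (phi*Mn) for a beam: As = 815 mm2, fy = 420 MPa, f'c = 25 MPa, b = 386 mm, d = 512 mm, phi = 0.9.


a = As * fy / (0.85 * f'c * b)
= 815 * 420 / (0.85 * 25 * 386)
= 41.7312 mm
Mn = As * fy * (d - a/2) / 10^6
= 168.1153 kN-m
phi*Mn = 0.9 * 168.1153 = 151.3 kN-m

151.3


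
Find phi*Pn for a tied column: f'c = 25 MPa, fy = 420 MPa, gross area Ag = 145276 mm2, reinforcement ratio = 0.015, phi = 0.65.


Ast = rho * Ag = 0.015 * 145276 = 2179.14 mm2
phi*Pn = 0.65 * 0.80 * (0.85 * 25 * (145276 - 2179.14) + 420 * 2179.14) / 1000
= 2057.14 kN

2057.14


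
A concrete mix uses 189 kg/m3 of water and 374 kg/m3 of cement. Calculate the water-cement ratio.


w/c = water / cement
w/c = 189 / 374 = 0.505

0.505


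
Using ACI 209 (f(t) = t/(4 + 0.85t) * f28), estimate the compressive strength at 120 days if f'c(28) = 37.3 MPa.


f(120) = 120 / (4 + 0.85 * 120) * 37.3
= 120 / 106.0 * 37.3
= 42.23 MPa

42.23


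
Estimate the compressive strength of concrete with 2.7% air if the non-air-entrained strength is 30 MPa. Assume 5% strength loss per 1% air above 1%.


Strength loss = (2.7 - 1) * 5 = 8.5%
f'c = 30 * (1 - 8.5/100)
= 27.45 MPa

27.45


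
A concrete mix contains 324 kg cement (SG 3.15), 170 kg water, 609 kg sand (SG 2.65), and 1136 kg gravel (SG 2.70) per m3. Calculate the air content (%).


Vol cement = 324 / (3.15 * 1000) = 0.102857 m3
Vol water = 170 / 1000 = 0.17 m3
Vol sand = 609 / (2.65 * 1000) = 0.229811 m3
Vol gravel = 1136 / (2.70 * 1000) = 0.420741 m3
Total solid + water volume = 0.923409 m3
Air = (1 - 0.923409) * 100 = 7.66%

7.66


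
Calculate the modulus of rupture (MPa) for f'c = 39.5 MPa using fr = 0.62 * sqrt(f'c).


fr = 0.62 * sqrt(39.5)
= 3.897 MPa

3.897


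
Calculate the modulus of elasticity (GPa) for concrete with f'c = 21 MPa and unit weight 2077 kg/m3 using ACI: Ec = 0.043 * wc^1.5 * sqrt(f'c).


Ec = 0.043 * 2077^1.5 * sqrt(21) / 1000
= 18.65 GPa

18.65


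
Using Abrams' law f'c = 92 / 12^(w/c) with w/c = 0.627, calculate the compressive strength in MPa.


f'c = 92 / 12^0.627
= 92 / 4.749
= 19.37 MPa

19.37


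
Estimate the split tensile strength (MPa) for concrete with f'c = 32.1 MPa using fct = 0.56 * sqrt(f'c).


fct = 0.56 * sqrt(32.1)
= 0.56 * 5.666
= 3.173 MPa

3.173


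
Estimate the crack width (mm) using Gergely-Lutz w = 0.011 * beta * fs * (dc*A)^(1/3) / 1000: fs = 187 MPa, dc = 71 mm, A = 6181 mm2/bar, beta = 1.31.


w = 0.011 * beta * fs * (dc * A)^(1/3) / 1000
= 0.011 * 1.31 * 187 * (71 * 6181)^(1/3) / 1000
= 0.205 mm

0.205


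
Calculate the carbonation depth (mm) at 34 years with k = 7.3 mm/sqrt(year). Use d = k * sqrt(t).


depth = k * sqrt(t)
= 7.3 * sqrt(34)
= 42.57 mm

42.57


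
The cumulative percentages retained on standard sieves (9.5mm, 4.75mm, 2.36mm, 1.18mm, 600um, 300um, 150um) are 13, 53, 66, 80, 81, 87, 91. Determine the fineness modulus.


FM = sum(cumulative % retained) / 100
= 471 / 100
= 4.71

4.71


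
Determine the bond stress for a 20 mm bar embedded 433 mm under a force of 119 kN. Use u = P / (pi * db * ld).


u = P / (pi * db * ld)
= 119 * 1000 / (pi * 20 * 433)
= 4.374 MPa

4.374


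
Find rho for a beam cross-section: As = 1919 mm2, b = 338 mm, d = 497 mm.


rho = As / (b * d)
= 1919 / (338 * 497)
= 0.0114

0.0114


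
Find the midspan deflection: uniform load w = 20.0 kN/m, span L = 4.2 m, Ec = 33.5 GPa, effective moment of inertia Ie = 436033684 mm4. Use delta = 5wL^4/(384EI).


Convert: L = 4.2 m = 4200 mm, Ec = 33.5 GPa = 33500 MPa
delta = 5 * 20.0 * 4200^4 / (384 * 33500 * 436033684)
= 5.55 mm

5.55


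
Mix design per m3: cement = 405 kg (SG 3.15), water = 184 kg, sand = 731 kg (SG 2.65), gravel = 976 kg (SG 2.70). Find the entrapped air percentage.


Vol cement = 405 / (3.15 * 1000) = 0.128571 m3
Vol water = 184 / 1000 = 0.184 m3
Vol sand = 731 / (2.65 * 1000) = 0.275849 m3
Vol gravel = 976 / (2.70 * 1000) = 0.361481 m3
Total solid + water volume = 0.949902 m3
Air = (1 - 0.949902) * 100 = 5.01%

5.01


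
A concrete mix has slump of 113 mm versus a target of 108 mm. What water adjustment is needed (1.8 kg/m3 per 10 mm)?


Difference = 108 - 113 = -5 mm
Water adjustment = -5 * 1.8 / 10 = -0.9 kg/m3

-0.9


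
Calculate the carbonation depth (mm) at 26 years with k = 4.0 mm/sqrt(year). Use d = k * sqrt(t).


depth = k * sqrt(t)
= 4.0 * sqrt(26)
= 20.4 mm

20.4


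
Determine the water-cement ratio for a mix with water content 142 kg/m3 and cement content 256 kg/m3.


w/c = water / cement
w/c = 142 / 256 = 0.555

0.555


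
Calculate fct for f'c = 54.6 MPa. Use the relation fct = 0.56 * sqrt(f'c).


fct = 0.56 * sqrt(54.6)
= 0.56 * 7.389
= 4.138 MPa

4.138


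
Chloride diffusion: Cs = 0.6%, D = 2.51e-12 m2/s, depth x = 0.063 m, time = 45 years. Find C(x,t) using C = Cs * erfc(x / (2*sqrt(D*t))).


t_seconds = 45 * 365.25 * 24 * 3600 = 1420092000.0 s
arg = 0.063 / (2 * sqrt(2.51e-12 * 1420092000.0))
= 0.5276
erfc(0.5276) = 0.4556
C = 0.6 * 0.4556 = 0.2733%

0.2733


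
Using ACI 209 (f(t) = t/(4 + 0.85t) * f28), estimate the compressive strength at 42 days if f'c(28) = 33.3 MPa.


f(42) = 42 / (4 + 0.85 * 42) * 33.3
= 42 / 39.7 * 33.3
= 35.23 MPa

35.23


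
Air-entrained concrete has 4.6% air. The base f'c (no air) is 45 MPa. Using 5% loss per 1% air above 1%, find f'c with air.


Strength loss = (4.6 - 1) * 5 = 18.0%
f'c = 45 * (1 - 18.0/100)
= 36.9 MPa

36.9


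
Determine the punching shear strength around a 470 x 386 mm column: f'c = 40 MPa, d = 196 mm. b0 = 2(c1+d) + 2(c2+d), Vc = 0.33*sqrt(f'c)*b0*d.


b0 = 2*(470 + 196) + 2*(386 + 196) = 2496 mm
Vc = 0.33 * sqrt(40) * 2496 * 196 / 1000
= 1021.04 kN

1021.04


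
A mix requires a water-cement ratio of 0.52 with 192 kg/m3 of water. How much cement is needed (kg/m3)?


Cement = water / (w/c)
= 192 / 0.52
= 369.2 kg/m3

369.2


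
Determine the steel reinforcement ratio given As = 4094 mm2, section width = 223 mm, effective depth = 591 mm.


rho = As / (b * d)
= 4094 / (223 * 591)
= 0.0311

0.0311


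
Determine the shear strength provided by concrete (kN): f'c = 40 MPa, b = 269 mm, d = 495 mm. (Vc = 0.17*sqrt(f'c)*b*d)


Vc = 0.17 * sqrt(40) * 269 * 495 / 1000
= 143.16 kN

143.16


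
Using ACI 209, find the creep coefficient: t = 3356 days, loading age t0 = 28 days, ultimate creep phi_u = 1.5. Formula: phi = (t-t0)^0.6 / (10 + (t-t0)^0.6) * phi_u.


dt = 3356 - 28 = 3328
phi = 3328^0.6 / (10 + 3328^0.6) * 1.5
= 1.393

1.393


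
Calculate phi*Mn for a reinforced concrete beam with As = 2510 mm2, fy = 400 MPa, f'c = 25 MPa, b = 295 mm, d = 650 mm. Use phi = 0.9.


a = As * fy / (0.85 * f'c * b)
= 2510 * 400 / (0.85 * 25 * 295)
= 160.1595 mm
Mn = As * fy * (d - a/2) / 10^6
= 572.1999 kN-m
phi*Mn = 0.9 * 572.1999 = 514.98 kN-m

514.98


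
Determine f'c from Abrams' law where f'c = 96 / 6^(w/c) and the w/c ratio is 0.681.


f'c = 96 / 6^0.681
= 96 / 3.388
= 28.34 MPa

28.34


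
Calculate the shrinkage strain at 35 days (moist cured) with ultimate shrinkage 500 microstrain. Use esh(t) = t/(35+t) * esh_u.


esh(35) = 35 / (35 + 35) * 500
= 35 / 70 * 500
= 250.0 microstrain

250.0


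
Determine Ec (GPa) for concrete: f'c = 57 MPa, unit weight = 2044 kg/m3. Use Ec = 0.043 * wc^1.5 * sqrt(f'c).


Ec = 0.043 * 2044^1.5 * sqrt(57) / 1000
= 30.0 GPa

30.0


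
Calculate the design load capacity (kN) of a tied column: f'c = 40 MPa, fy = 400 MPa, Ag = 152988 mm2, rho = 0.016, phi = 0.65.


Ast = rho * Ag = 0.016 * 152988 = 2447.808 mm2
phi*Pn = 0.65 * 0.80 * (0.85 * 40 * (152988 - 2447.808) + 400 * 2447.808) / 1000
= 3170.69 kN

3170.69


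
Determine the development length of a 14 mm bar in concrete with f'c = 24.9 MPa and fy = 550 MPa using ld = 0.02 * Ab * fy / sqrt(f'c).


Ab = pi * 14^2 / 4 = 153.938 mm2
ld = 0.02 * 153.938 * 550 / sqrt(24.9)
= 339.3 mm

339.3


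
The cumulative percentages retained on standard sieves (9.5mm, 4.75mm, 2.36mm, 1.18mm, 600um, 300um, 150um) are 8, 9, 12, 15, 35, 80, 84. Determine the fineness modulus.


FM = sum(cumulative % retained) / 100
= 243 / 100
= 2.43

2.43


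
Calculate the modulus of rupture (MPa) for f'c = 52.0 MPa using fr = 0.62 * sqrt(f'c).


fr = 0.62 * sqrt(52.0)
= 4.471 MPa

4.471


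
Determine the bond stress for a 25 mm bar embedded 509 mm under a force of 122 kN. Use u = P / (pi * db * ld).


u = P / (pi * db * ld)
= 122 * 1000 / (pi * 25 * 509)
= 3.052 MPa

3.052


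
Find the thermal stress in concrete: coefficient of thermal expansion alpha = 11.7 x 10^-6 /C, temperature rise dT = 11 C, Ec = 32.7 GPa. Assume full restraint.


sigma = alpha * dT * Ec
= 11.7e-6 * 11 * 32.7 * 1000
= 4.208 MPa

4.208


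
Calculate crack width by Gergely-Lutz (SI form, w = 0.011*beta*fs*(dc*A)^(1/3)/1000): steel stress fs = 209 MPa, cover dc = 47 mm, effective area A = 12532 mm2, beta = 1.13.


w = 0.011 * beta * fs * (dc * A)^(1/3) / 1000
= 0.011 * 1.13 * 209 * (47 * 12532)^(1/3) / 1000
= 0.218 mm

0.218


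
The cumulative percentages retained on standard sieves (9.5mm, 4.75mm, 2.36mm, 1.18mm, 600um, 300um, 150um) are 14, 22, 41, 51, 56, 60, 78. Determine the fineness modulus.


FM = sum(cumulative % retained) / 100
= 322 / 100
= 3.22

3.22


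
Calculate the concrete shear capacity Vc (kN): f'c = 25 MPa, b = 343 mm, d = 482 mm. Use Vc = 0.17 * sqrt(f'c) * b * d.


Vc = 0.17 * sqrt(25) * 343 * 482 / 1000
= 140.53 kN

140.53


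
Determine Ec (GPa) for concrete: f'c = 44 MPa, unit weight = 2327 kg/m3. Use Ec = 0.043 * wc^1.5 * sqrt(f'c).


Ec = 0.043 * 2327^1.5 * sqrt(44) / 1000
= 32.02 GPa

32.02


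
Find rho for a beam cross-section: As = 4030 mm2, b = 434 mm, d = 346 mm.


rho = As / (b * d)
= 4030 / (434 * 346)
= 0.0268

0.0268


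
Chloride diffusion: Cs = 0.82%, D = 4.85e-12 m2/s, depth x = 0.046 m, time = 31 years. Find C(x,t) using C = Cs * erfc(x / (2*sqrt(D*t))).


t_seconds = 31 * 365.25 * 24 * 3600 = 978285600.0 s
arg = 0.046 / (2 * sqrt(4.85e-12 * 978285600.0))
= 0.3339
erfc(0.3339) = 0.6368
C = 0.82 * 0.6368 = 0.5222%

0.5222


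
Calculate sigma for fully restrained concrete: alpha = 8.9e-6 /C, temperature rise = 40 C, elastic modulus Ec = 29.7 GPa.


sigma = alpha * dT * Ec
= 8.9e-6 * 40 * 29.7 * 1000
= 10.573 MPa

10.573


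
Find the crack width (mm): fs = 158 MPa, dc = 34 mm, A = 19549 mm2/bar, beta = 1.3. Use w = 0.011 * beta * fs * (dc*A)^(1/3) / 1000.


w = 0.011 * beta * fs * (dc * A)^(1/3) / 1000
= 0.011 * 1.3 * 158 * (34 * 19549)^(1/3) / 1000
= 0.197 mm

0.197


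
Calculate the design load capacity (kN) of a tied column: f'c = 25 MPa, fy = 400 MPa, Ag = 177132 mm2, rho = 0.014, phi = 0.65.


Ast = rho * Ag = 0.014 * 177132 = 2479.848 mm2
phi*Pn = 0.65 * 0.80 * (0.85 * 25 * (177132 - 2479.848) + 400 * 2479.848) / 1000
= 2445.71 kN

2445.71


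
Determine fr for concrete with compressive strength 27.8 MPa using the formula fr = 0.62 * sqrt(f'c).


fr = 0.62 * sqrt(27.8)
= 3.269 MPa

3.269


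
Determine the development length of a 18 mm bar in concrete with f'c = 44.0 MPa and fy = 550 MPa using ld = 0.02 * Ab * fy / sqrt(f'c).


Ab = pi * 18^2 / 4 = 254.469 mm2
ld = 0.02 * 254.469 * 550 / sqrt(44.0)
= 422.0 mm

422.0


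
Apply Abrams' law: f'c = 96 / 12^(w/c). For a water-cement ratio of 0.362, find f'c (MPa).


f'c = 96 / 12^0.362
= 96 / 2.458
= 39.05 MPa

39.05


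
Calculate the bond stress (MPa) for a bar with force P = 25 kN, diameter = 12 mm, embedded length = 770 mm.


u = P / (pi * db * ld)
= 25 * 1000 / (pi * 12 * 770)
= 0.861 MPa

0.861


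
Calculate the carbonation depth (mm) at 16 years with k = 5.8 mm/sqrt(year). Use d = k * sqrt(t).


depth = k * sqrt(t)
= 5.8 * sqrt(16)
= 23.2 mm

23.2


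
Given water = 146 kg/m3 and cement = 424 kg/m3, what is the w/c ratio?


w/c = water / cement
w/c = 146 / 424 = 0.344

0.344


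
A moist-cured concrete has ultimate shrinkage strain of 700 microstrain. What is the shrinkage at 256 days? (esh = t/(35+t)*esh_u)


esh(256) = 256 / (35 + 256) * 700
= 256 / 291 * 700
= 615.8 microstrain

615.8


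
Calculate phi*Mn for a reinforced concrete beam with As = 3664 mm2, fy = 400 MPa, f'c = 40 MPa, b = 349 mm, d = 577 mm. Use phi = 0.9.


a = As * fy / (0.85 * f'c * b)
= 3664 * 400 / (0.85 * 40 * 349)
= 123.5126 mm
Mn = As * fy * (d - a/2) / 10^6
= 755.1412 kN-m
phi*Mn = 0.9 * 755.1412 = 679.63 kN-m

679.63


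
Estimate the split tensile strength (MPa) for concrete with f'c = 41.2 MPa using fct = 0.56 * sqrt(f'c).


fct = 0.56 * sqrt(41.2)
= 0.56 * 6.419
= 3.594 MPa

3.594


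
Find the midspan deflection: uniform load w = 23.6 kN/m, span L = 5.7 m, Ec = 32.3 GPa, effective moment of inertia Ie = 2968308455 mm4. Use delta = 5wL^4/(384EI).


Convert: L = 5.7 m = 5700 mm, Ec = 32.3 GPa = 32300 MPa
delta = 5 * 23.6 * 5700^4 / (384 * 32300 * 2968308455)
= 3.38 mm

3.38


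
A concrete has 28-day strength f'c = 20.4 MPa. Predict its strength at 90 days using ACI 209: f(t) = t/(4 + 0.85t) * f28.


f(90) = 90 / (4 + 0.85 * 90) * 20.4
= 90 / 80.5 * 20.4
= 22.81 MPa

22.81


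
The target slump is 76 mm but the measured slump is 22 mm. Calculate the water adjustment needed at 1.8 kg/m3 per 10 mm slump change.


Difference = 76 - 22 = 54 mm
Water adjustment = 54 * 1.8 / 10 = 9.7 kg/m3

9.7


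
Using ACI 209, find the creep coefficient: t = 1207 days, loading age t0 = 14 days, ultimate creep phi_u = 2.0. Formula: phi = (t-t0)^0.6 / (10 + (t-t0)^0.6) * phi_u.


dt = 1207 - 14 = 1193
phi = 1193^0.6 / (10 + 1193^0.6) * 2.0
= 1.75

1.75


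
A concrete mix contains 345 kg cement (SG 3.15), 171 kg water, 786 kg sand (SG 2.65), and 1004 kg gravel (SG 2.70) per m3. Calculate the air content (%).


Vol cement = 345 / (3.15 * 1000) = 0.109524 m3
Vol water = 171 / 1000 = 0.171 m3
Vol sand = 786 / (2.65 * 1000) = 0.296604 m3
Vol gravel = 1004 / (2.70 * 1000) = 0.371852 m3
Total solid + water volume = 0.948979 m3
Air = (1 - 0.948979) * 100 = 5.1%

5.1


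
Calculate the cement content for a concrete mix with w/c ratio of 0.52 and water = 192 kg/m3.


Cement = water / (w/c)
= 192 / 0.52
= 369.2 kg/m3

369.2


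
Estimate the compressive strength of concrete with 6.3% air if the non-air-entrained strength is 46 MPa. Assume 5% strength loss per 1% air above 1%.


Strength loss = (6.3 - 1) * 5 = 26.5%
f'c = 46 * (1 - 26.5/100)
= 33.81 MPa

33.81


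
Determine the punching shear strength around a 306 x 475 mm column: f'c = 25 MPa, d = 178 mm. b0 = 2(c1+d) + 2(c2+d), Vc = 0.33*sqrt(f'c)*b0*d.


b0 = 2*(306 + 178) + 2*(475 + 178) = 2274 mm
Vc = 0.33 * sqrt(25) * 2274 * 178 / 1000
= 667.87 kN

667.87


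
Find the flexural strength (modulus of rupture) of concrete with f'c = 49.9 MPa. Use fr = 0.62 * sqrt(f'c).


fr = 0.62 * sqrt(49.9)
= 4.38 MPa

4.38


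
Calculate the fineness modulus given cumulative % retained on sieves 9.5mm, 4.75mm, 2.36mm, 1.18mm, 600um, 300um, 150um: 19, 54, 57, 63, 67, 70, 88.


FM = sum(cumulative % retained) / 100
= 418 / 100
= 4.18

4.18


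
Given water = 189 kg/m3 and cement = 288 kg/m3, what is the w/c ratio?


w/c = water / cement
w/c = 189 / 288 = 0.656

0.656


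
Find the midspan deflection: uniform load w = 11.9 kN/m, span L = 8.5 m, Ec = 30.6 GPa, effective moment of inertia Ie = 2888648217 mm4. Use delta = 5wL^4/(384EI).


Convert: L = 8.5 m = 8500 mm, Ec = 30.6 GPa = 30600 MPa
delta = 5 * 11.9 * 8500^4 / (384 * 30600 * 2888648217)
= 9.15 mm

9.15


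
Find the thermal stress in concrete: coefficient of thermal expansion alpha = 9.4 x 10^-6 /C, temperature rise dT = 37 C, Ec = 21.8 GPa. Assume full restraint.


sigma = alpha * dT * Ec
= 9.4e-6 * 37 * 21.8 * 1000
= 7.582 MPa

7.582


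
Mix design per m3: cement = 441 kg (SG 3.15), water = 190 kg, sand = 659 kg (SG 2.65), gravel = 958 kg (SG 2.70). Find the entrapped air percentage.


Vol cement = 441 / (3.15 * 1000) = 0.14 m3
Vol water = 190 / 1000 = 0.19 m3
Vol sand = 659 / (2.65 * 1000) = 0.248679 m3
Vol gravel = 958 / (2.70 * 1000) = 0.354815 m3
Total solid + water volume = 0.933494 m3
Air = (1 - 0.933494) * 100 = 6.65%

6.65


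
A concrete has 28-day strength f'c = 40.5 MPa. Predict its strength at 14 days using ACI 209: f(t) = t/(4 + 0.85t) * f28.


f(14) = 14 / (4 + 0.85 * 14) * 40.5
= 14 / 15.9 * 40.5
= 35.66 MPa

35.66


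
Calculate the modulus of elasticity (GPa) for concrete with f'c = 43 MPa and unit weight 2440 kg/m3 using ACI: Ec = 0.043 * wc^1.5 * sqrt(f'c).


Ec = 0.043 * 2440^1.5 * sqrt(43) / 1000
= 33.99 GPa

33.99


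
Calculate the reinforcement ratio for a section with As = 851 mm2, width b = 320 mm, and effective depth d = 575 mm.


rho = As / (b * d)
= 851 / (320 * 575)
= 0.0046

0.0046


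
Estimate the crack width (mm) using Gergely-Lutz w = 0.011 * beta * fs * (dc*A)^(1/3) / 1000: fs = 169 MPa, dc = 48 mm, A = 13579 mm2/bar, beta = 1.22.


w = 0.011 * beta * fs * (dc * A)^(1/3) / 1000
= 0.011 * 1.22 * 169 * (48 * 13579)^(1/3) / 1000
= 0.197 mm

0.197


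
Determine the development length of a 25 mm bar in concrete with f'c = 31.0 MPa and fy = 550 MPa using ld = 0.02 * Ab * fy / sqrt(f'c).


Ab = pi * 25^2 / 4 = 490.874 mm2
ld = 0.02 * 490.874 * 550 / sqrt(31.0)
= 969.8 mm

969.8


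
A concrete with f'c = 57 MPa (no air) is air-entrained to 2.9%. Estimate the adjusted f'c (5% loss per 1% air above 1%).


Strength loss = (2.9 - 1) * 5 = 9.5%
f'c = 57 * (1 - 9.5/100)
= 51.59 MPa

51.59


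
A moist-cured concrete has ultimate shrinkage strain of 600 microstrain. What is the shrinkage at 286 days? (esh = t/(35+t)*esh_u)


esh(286) = 286 / (35 + 286) * 600
= 286 / 321 * 600
= 534.6 microstrain

534.6


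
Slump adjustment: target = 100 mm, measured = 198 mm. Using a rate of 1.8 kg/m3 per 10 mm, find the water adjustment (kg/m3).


Difference = 100 - 198 = -98 mm
Water adjustment = -98 * 1.8 / 10 = -17.6 kg/m3

-17.6


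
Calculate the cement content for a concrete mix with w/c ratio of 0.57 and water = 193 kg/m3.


Cement = water / (w/c)
= 193 / 0.57
= 338.6 kg/m3

338.6


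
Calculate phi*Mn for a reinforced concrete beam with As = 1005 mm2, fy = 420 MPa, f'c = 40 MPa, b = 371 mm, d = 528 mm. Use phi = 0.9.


a = As * fy / (0.85 * f'c * b)
= 1005 * 420 / (0.85 * 40 * 371)
= 33.4628 mm
Mn = As * fy * (d - a/2) / 10^6
= 215.8065 kN-m
phi*Mn = 0.9 * 215.8065 = 194.23 kN-m

194.23


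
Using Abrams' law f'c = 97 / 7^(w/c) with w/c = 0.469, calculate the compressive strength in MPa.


f'c = 97 / 7^0.469
= 97 / 2.491
= 38.94 MPa

38.94


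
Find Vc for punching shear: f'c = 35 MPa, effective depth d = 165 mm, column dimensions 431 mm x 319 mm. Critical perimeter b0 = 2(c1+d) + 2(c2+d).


b0 = 2*(431 + 165) + 2*(319 + 165) = 2160 mm
Vc = 0.33 * sqrt(35) * 2160 * 165 / 1000
= 695.8 kN

695.8


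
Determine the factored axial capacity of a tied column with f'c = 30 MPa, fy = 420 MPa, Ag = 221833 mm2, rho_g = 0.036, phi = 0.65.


Ast = rho * Ag = 0.036 * 221833 = 7985.988 mm2
phi*Pn = 0.65 * 0.80 * (0.85 * 30 * (221833 - 7985.988) + 420 * 7985.988) / 1000
= 4579.75 kN

4579.75


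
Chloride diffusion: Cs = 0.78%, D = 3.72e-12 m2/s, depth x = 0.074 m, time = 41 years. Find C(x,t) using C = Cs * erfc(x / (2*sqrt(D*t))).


t_seconds = 41 * 365.25 * 24 * 3600 = 1293861600.0 s
arg = 0.074 / (2 * sqrt(3.72e-12 * 1293861600.0))
= 0.5333
erfc(0.5333) = 0.4507
C = 0.78 * 0.4507 = 0.3516%

0.3516


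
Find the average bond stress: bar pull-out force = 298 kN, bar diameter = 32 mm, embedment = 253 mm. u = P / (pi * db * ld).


u = P / (pi * db * ld)
= 298 * 1000 / (pi * 32 * 253)
= 11.716 MPa

11.716


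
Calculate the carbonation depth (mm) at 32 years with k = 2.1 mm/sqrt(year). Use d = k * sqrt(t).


depth = k * sqrt(t)
= 2.1 * sqrt(32)
= 11.88 mm

11.88


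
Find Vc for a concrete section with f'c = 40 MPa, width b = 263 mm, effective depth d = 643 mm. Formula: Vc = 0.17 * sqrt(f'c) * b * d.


Vc = 0.17 * sqrt(40) * 263 * 643 / 1000
= 181.82 kN

181.82


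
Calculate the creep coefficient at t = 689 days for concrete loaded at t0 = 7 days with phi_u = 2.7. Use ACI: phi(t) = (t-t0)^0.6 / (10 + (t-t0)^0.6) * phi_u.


dt = 689 - 7 = 682
phi = 682^0.6 / (10 + 682^0.6) * 2.7
= 2.251

2.251


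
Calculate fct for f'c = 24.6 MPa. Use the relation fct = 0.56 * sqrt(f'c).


fct = 0.56 * sqrt(24.6)
= 0.56 * 4.96
= 2.778 MPa

2.778


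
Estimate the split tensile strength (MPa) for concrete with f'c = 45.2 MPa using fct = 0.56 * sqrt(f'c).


fct = 0.56 * sqrt(45.2)
= 0.56 * 6.723
= 3.765 MPa

3.765


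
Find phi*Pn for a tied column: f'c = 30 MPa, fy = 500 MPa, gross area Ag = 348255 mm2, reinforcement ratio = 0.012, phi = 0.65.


Ast = rho * Ag = 0.012 * 348255 = 4179.06 mm2
phi*Pn = 0.65 * 0.80 * (0.85 * 30 * (348255 - 4179.06) + 500 * 4179.06) / 1000
= 5649.0 kN

5649.0


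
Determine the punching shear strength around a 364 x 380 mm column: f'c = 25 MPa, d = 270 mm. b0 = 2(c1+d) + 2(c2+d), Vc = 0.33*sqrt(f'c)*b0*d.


b0 = 2*(364 + 270) + 2*(380 + 270) = 2568 mm
Vc = 0.33 * sqrt(25) * 2568 * 270 / 1000
= 1144.04 kN

1144.04


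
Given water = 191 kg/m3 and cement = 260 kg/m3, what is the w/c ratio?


w/c = water / cement
w/c = 191 / 260 = 0.735

0.735


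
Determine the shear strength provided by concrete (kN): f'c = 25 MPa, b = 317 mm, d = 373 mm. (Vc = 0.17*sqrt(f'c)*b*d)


Vc = 0.17 * sqrt(25) * 317 * 373 / 1000
= 100.5 kN

100.5


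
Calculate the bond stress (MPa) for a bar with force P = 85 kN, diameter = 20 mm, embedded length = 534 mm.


u = P / (pi * db * ld)
= 85 * 1000 / (pi * 20 * 534)
= 2.533 MPa

2.533


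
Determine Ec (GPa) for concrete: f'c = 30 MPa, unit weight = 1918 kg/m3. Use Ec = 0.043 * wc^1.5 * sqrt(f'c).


Ec = 0.043 * 1918^1.5 * sqrt(30) / 1000
= 19.78 GPa

19.78


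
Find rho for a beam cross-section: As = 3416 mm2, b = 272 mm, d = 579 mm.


rho = As / (b * d)
= 3416 / (272 * 579)
= 0.0217

0.0217


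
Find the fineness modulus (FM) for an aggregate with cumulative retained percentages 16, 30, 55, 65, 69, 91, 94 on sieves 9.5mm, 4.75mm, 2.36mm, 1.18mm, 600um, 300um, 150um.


FM = sum(cumulative % retained) / 100
= 420 / 100
= 4.2

4.2


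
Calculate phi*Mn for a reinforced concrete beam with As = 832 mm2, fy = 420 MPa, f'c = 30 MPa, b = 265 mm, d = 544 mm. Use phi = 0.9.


a = As * fy / (0.85 * f'c * b)
= 832 * 420 / (0.85 * 30 * 265)
= 51.7114 mm
Mn = As * fy * (d - a/2) / 10^6
= 181.0603 kN-m
phi*Mn = 0.9 * 181.0603 = 162.95 kN-m

162.95


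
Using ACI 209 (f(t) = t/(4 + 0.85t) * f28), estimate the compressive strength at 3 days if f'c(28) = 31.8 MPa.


f(3) = 3 / (4 + 0.85 * 3) * 31.8
= 3 / 6.55 * 31.8
= 14.56 MPa

14.56


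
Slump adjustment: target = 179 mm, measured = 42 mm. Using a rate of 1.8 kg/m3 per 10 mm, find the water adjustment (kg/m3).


Difference = 179 - 42 = 137 mm
Water adjustment = 137 * 1.8 / 10 = 24.7 kg/m3

24.7


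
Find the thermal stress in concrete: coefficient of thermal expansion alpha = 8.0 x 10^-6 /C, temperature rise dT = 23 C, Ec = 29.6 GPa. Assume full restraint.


sigma = alpha * dT * Ec
= 8.0e-6 * 23 * 29.6 * 1000
= 5.446 MPa

5.446


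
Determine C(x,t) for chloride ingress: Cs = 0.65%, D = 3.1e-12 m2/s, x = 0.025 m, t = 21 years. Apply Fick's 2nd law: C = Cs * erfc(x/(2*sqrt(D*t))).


t_seconds = 21 * 365.25 * 24 * 3600 = 662709600.0 s
arg = 0.025 / (2 * sqrt(3.1e-12 * 662709600.0))
= 0.2758
erfc(0.2758) = 0.6965
C = 0.65 * 0.6965 = 0.4527%

0.4527


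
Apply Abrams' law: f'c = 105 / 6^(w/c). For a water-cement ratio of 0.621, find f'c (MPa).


f'c = 105 / 6^0.621
= 105 / 3.043
= 34.51 MPa

34.51


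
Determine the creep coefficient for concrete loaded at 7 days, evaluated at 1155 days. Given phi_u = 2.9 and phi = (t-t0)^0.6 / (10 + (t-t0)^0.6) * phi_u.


dt = 1155 - 7 = 1148
phi = 1148^0.6 / (10 + 1148^0.6) * 2.9
= 2.531

2.531


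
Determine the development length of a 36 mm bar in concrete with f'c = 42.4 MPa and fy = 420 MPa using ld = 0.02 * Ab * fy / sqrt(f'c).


Ab = pi * 36^2 / 4 = 1017.876 mm2
ld = 0.02 * 1017.876 * 420 / sqrt(42.4)
= 1313.1 mm

1313.1


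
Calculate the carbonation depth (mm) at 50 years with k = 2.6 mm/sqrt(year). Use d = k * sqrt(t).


depth = k * sqrt(t)
= 2.6 * sqrt(50)
= 18.38 mm

18.38


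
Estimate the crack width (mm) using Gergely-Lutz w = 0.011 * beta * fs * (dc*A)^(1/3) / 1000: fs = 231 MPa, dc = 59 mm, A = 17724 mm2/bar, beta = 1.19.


w = 0.011 * beta * fs * (dc * A)^(1/3) / 1000
= 0.011 * 1.19 * 231 * (59 * 17724)^(1/3) / 1000
= 0.307 mm

0.307


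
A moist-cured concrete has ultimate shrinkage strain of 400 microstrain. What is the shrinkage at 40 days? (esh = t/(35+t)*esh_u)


esh(40) = 40 / (35 + 40) * 400
= 40 / 75 * 400
= 213.3 microstrain

213.3


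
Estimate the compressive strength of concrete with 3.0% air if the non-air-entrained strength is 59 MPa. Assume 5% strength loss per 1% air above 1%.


Strength loss = (3.0 - 1) * 5 = 10.0%
f'c = 59 * (1 - 10.0/100)
= 53.1 MPa

53.1


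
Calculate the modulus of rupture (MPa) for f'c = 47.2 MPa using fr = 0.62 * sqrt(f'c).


fr = 0.62 * sqrt(47.2)
= 4.26 MPa

4.26


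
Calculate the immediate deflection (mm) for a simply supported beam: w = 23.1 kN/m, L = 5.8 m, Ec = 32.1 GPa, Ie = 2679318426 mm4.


Convert: L = 5.8 m = 5800 mm, Ec = 32.1 GPa = 32100 MPa
delta = 5 * 23.1 * 5800^4 / (384 * 32100 * 2679318426)
= 3.96 mm

3.96


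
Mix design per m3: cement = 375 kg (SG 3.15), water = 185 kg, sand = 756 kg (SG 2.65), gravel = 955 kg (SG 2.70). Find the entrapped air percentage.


Vol cement = 375 / (3.15 * 1000) = 0.119048 m3
Vol water = 185 / 1000 = 0.185 m3
Vol sand = 756 / (2.65 * 1000) = 0.285283 m3
Vol gravel = 955 / (2.70 * 1000) = 0.353704 m3
Total solid + water volume = 0.943034 m3
Air = (1 - 0.943034) * 100 = 5.7%

5.7


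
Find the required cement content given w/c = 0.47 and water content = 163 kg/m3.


Cement = water / (w/c)
= 163 / 0.47
= 346.8 kg/m3

346.8


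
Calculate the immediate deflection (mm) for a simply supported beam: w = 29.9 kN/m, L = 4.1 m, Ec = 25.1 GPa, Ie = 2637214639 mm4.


Convert: L = 4.1 m = 4100 mm, Ec = 25.1 GPa = 25100 MPa
delta = 5 * 29.9 * 4100^4 / (384 * 25100 * 2637214639)
= 1.66 mm

1.66


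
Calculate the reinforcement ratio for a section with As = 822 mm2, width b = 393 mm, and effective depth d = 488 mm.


rho = As / (b * d)
= 822 / (393 * 488)
= 0.0043

0.0043


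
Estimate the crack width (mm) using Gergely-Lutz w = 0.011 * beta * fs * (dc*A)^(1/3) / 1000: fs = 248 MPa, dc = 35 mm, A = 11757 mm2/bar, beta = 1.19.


w = 0.011 * beta * fs * (dc * A)^(1/3) / 1000
= 0.011 * 1.19 * 248 * (35 * 11757)^(1/3) / 1000
= 0.241 mm

0.241


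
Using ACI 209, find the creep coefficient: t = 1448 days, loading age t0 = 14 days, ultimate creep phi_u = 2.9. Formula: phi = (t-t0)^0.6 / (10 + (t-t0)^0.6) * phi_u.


dt = 1448 - 14 = 1434
phi = 1434^0.6 / (10 + 1434^0.6) * 2.9
= 2.572

2.572


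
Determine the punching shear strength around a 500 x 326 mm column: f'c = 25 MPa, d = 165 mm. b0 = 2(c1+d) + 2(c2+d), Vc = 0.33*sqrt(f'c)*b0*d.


b0 = 2*(500 + 165) + 2*(326 + 165) = 2312 mm
Vc = 0.33 * sqrt(25) * 2312 * 165 / 1000
= 629.44 kN

629.44


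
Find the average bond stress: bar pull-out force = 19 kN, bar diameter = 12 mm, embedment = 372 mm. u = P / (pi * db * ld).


u = P / (pi * db * ld)
= 19 * 1000 / (pi * 12 * 372)
= 1.355 MPa

1.355


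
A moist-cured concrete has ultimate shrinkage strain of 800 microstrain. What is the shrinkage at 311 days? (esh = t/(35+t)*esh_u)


esh(311) = 311 / (35 + 311) * 800
= 311 / 346 * 800
= 719.1 microstrain

719.1


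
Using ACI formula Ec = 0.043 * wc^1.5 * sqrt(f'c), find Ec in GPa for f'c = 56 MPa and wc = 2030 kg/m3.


Ec = 0.043 * 2030^1.5 * sqrt(56) / 1000
= 29.43 GPa

29.43


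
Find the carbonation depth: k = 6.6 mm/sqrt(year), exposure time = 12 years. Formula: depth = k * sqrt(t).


depth = k * sqrt(t)
= 6.6 * sqrt(12)
= 22.86 mm

22.86


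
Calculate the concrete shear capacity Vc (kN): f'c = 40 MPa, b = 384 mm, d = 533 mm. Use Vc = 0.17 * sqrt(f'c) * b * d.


Vc = 0.17 * sqrt(40) * 384 * 533 / 1000
= 220.06 kN

220.06


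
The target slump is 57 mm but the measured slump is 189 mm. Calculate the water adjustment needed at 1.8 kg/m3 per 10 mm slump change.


Difference = 57 - 189 = -132 mm
Water adjustment = -132 * 1.8 / 10 = -23.8 kg/m3

-23.8


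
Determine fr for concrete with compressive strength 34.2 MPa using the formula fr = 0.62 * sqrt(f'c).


fr = 0.62 * sqrt(34.2)
= 3.626 MPa

3.626


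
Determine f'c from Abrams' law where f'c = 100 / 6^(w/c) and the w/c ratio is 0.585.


f'c = 100 / 6^0.585
= 100 / 2.852
= 35.06 MPa

35.06


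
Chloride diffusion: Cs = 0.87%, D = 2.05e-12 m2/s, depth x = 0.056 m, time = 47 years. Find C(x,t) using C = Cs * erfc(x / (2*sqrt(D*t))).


t_seconds = 47 * 365.25 * 24 * 3600 = 1483207200.0 s
arg = 0.056 / (2 * sqrt(2.05e-12 * 1483207200.0))
= 0.5078
erfc(0.5078) = 0.4727
C = 0.87 * 0.4727 = 0.4112%

0.4112


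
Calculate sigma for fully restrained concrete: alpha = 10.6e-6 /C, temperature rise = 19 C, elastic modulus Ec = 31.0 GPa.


sigma = alpha * dT * Ec
= 10.6e-6 * 19 * 31.0 * 1000
= 6.243 MPa

6.243


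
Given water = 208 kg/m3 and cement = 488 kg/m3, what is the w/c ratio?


w/c = water / cement
w/c = 208 / 488 = 0.426

0.426


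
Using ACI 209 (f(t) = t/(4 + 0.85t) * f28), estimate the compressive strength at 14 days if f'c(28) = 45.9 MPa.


f(14) = 14 / (4 + 0.85 * 14) * 45.9
= 14 / 15.9 * 45.9
= 40.42 MPa

40.42


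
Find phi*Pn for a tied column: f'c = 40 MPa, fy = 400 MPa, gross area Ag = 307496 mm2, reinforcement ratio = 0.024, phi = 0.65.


Ast = rho * Ag = 0.024 * 307496 = 7379.904 mm2
phi*Pn = 0.65 * 0.80 * (0.85 * 40 * (307496 - 7379.904) + 400 * 7379.904) / 1000
= 6841.07 kN

6841.07


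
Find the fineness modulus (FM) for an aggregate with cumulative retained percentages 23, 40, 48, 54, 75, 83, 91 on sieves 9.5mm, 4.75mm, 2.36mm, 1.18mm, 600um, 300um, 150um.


FM = sum(cumulative % retained) / 100
= 414 / 100
= 4.14

4.14


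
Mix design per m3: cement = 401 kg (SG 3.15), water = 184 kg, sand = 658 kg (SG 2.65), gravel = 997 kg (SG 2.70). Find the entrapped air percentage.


Vol cement = 401 / (3.15 * 1000) = 0.127302 m3
Vol water = 184 / 1000 = 0.184 m3
Vol sand = 658 / (2.65 * 1000) = 0.248302 m3
Vol gravel = 997 / (2.70 * 1000) = 0.369259 m3
Total solid + water volume = 0.928863 m3
Air = (1 - 0.928863) * 100 = 7.11%

7.11


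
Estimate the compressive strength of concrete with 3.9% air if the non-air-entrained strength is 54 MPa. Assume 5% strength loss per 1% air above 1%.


Strength loss = (3.9 - 1) * 5 = 14.5%
f'c = 54 * (1 - 14.5/100)
= 46.17 MPa

46.17


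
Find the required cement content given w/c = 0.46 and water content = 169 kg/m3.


Cement = water / (w/c)
= 169 / 0.46
= 367.4 kg/m3

367.4


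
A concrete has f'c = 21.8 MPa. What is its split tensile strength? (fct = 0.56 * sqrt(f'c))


fct = 0.56 * sqrt(21.8)
= 0.56 * 4.669
= 2.615 MPa

2.615
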